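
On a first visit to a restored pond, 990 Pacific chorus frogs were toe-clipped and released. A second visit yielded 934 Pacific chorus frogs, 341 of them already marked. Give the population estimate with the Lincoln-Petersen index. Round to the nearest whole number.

Lincoln-Petersen assumes M/N = R/C, so N = M·C / R.
N = (990 × 934) / 341 = 924660 / 341 ≈ 2711.6 → 2712

N ≈ 2712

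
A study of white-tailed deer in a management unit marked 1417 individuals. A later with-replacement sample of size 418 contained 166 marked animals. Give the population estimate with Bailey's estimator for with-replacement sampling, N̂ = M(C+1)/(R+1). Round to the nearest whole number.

N ≈ 3555

N̂ = 1417·(418+1)/(166+1) = 1417·419/167 = 593723/167 ≈ 3555.2 → 3555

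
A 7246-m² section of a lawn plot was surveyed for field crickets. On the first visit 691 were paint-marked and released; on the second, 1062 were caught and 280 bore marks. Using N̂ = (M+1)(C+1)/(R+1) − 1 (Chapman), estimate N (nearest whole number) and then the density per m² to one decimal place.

density ≈ 0.4 field crickets per m²

N̂ = 692·1063/281 − 1 = 735596/281 − 1 ≈ 2616.8 → 2617
Density = N̂ / area = 2617 / 7246 ≈ 0.36 → 0.4 per m²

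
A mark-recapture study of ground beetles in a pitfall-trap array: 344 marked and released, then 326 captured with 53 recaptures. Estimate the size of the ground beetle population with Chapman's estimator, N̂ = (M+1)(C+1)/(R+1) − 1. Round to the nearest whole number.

N ≈ 2088

N̂ = (344+1)(326+1)/(53+1) − 1 = 345·327/54 − 1
= 112815/54 − 1 ≈ 2089.2 − 1 ≈ 2088.2 → 2088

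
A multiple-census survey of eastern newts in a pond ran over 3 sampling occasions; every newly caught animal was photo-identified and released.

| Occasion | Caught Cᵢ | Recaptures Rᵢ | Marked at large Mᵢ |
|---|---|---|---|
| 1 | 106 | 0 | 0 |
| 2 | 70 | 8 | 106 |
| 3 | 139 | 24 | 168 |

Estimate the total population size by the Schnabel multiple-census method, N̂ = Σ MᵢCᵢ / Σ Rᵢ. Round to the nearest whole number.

N ≈ 962

Σ MᵢCᵢ = 0·106 + 106·70 + 168·139 = 0 + 7420 + 23352 = 30772
Σ Rᵢ = 0 + 8 + 24 = 32
N̂ = 30772 / 32 ≈ 961.6 → 962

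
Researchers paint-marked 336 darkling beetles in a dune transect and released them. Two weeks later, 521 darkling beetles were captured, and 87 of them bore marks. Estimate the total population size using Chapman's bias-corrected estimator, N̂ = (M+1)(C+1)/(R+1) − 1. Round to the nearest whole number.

N ≈ 1998

N̂ = (336+1)(521+1)/(87+1) − 1 = 337·522/88 − 1
= 175914/88 − 1 ≈ 1999.0 − 1 ≈ 1998.0 → 1998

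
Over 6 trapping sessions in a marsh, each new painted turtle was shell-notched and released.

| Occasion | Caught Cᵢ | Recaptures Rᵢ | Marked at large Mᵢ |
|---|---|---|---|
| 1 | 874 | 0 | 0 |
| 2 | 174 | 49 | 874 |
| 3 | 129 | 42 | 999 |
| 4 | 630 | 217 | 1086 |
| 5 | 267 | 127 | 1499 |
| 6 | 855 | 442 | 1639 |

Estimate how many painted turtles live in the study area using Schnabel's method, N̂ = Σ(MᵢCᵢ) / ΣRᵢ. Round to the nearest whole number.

Σ MᵢCᵢ = 0·874 + 874·174 + 999·129 + 1086·630 + 1499·267 + 1639·855 = 0 + 152076 + 128871 + 684180 + 400233 + 1401345 = 2766705
Σ Rᵢ = 0 + 49 + 42 + 217 + 127 + 442 = 877
N̂ = 2766705 / 877 ≈ 3154.7 → 3155

N ≈ 3155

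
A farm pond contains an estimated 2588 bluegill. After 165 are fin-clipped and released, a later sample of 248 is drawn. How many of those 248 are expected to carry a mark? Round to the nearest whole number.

The marked fraction of the population is 165/2588, so in a sample of 248 expect C·(M/N) marked.
E[R] = 165 × 248 / 2588 = 40920 / 2588 ≈ 15.8 → 16

expected recaptures ≈ 16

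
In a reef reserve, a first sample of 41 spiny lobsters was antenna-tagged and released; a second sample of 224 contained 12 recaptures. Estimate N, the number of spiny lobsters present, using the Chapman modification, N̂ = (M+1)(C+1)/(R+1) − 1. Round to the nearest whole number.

N̂ = (41+1)(224+1)/(12+1) − 1 = 42·225/13 − 1
= 9450/13 − 1 ≈ 726.9 − 1 ≈ 725.9 → 726

N ≈ 726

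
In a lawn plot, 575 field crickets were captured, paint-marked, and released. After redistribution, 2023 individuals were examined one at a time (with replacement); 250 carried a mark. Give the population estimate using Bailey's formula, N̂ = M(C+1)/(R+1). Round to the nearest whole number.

N̂ = 575·(2023+1)/(250+1) = 575·2024/251 = 1163800/251 ≈ 4636.7 → 4637

N ≈ 4637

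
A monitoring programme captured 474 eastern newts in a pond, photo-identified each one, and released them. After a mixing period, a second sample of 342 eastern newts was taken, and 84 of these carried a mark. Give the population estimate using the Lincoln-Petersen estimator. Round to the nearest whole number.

N ≈ 1930

N = (474 × 342) / 84 = 162108 / 84 ≈ 1929.9 → 1930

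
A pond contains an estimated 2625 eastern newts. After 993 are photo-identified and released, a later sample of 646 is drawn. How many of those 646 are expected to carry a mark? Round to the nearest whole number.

Expected recaptures E[R] = M·C / N.
E[R] = 993 × 646 / 2625 = 641478 / 2625 ≈ 244.4 → 244

expected recaptures ≈ 244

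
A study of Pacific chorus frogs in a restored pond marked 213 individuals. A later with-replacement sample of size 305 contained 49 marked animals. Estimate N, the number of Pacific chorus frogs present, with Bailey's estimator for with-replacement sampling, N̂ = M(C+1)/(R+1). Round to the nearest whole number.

N̂ = 213·(305+1)/(49+1) = 213·306/50 = 65178/50 ≈ 1303.6 → 1304

N ≈ 1304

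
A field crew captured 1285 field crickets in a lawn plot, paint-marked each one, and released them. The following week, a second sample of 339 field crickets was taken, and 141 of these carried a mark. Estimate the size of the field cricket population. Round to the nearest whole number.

N = (1285 × 339) / 141 = 435615 / 141 ≈ 3089.47 → 3089

N ≈ 3089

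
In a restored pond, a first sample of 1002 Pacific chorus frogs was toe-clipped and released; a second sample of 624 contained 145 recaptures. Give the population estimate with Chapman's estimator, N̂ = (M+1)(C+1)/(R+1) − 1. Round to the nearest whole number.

N ≈ 4293

N̂ = (1002+1)(624+1)/(145+1) − 1 = 1003·625/146 − 1
= 626875/146 − 1 ≈ 4293.7 − 1 ≈ 4292.7 → 4293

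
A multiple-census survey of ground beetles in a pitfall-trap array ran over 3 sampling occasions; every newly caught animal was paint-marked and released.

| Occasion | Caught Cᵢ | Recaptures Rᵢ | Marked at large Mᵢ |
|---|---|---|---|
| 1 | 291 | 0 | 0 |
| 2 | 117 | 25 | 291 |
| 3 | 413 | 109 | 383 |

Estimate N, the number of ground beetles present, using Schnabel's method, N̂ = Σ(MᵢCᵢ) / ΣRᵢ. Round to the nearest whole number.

N ≈ 1435

Σ MᵢCᵢ = 0·291 + 291·117 + 383·413 = 0 + 34047 + 158179 = 192226
Σ Rᵢ = 0 + 25 + 109 = 134
N̂ = 192226 / 134 ≈ 1434.5 → 1435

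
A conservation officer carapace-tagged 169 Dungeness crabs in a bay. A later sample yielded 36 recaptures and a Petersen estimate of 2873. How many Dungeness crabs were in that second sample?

From N = M·C/R: C = N·R / M = 2873·36 / 169 = 103428 / 169 = 612.

C = 612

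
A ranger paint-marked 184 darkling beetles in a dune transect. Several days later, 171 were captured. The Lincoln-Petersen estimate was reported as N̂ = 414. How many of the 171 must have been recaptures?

From N = M·C/R: R = M·C / N = 184·171 / 414 = 31464 / 414 = 76.

R = 76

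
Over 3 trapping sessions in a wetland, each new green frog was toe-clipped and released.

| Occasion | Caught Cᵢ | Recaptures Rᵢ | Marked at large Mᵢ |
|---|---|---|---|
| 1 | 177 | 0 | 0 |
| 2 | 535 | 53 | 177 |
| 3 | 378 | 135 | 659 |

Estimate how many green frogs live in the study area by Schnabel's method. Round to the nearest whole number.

N ≈ 1829

Σ MᵢCᵢ = 0·177 + 177·535 + 659·378 = 0 + 94695 + 249102 = 343797
Σ Rᵢ = 0 + 53 + 135 = 188
N̂ = 343797 / 188 ≈ 1828.7 → 1829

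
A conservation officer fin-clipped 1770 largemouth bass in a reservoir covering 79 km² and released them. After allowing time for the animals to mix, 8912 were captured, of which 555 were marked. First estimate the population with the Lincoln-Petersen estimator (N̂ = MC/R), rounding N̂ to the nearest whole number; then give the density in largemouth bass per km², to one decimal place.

density ≈ 359.8 largemouth bass per km²

N̂ = 1770·8912/555 = 15774240/555 ≈ 28422.1 → 28422
Density = N̂ / area = 28422 / 79 ≈ 359.77 → 359.8 per km²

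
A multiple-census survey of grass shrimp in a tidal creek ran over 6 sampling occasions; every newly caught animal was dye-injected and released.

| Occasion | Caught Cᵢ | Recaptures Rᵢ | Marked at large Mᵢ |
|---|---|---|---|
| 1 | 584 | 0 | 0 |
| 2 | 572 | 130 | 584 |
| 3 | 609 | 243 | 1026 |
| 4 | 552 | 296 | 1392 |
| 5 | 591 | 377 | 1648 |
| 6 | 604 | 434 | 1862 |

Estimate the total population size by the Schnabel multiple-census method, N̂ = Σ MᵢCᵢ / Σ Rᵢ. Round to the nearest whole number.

N ≈ 2585

Σ MᵢCᵢ = 0·584 + 584·572 + 1026·609 + 1392·552 + 1648·591 + 1862·604 = 0 + 334048 + 624834 + 768384 + 973968 + 1124648 = 3825882
Σ Rᵢ = 0 + 130 + 243 + 296 + 377 + 434 = 1480
N̂ = 3825882 / 1480 ≈ 2585.1 → 2585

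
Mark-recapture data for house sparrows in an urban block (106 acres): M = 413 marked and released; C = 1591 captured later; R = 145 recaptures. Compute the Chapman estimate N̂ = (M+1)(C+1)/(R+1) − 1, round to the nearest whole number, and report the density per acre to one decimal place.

N̂ = 414·1592/146 − 1 = 659088/146 − 1 ≈ 4513.3 → 4513
Density = N̂ / area = 4513 / 106 ≈ 42.58 → 42.6 per acre

density ≈ 42.6 house sparrows per acre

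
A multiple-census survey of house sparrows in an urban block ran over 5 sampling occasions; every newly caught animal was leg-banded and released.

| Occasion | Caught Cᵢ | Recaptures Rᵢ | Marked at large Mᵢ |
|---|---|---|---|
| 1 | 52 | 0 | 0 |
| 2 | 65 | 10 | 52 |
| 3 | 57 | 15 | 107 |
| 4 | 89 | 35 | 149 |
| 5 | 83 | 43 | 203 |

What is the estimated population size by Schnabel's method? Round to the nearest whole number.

N ≈ 384

Σ MᵢCᵢ = 0·52 + 52·65 + 107·57 + 149·89 + 203·83 = 0 + 3380 + 6099 + 13261 + 16849 = 39589
Σ Rᵢ = 0 + 10 + 15 + 35 + 43 = 103
N̂ = 39589 / 103 ≈ 384.4 → 384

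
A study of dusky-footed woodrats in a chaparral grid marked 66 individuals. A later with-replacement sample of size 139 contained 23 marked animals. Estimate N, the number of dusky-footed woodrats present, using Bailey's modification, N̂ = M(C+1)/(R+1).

N̂ = 66·(139+1)/(23+1) = 66·140/24 = 9240/24 = 385

N = 385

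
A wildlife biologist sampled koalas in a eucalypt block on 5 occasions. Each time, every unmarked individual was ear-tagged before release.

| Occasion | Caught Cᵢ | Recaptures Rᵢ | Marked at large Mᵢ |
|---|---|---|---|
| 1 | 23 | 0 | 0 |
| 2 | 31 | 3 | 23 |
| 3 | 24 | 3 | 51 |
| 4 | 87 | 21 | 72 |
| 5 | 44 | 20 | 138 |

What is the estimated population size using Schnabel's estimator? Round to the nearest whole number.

Σ MᵢCᵢ = 0·23 + 23·31 + 51·24 + 72·87 + 138·44 = 0 + 713 + 1224 + 6264 + 6072 = 14273
Σ Rᵢ = 0 + 3 + 3 + 21 + 20 = 47
N̂ = 14273 / 47 ≈ 303.7 → 304

N ≈ 304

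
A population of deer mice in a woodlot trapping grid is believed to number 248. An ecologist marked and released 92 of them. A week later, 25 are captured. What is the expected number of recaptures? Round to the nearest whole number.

expected recaptures ≈ 9

The marked fraction of the population is 92/248, so in a sample of 25 expect C·(M/N) marked.
E[R] = 92 × 25 / 248 = 2300 / 248 ≈ 9.3 → 9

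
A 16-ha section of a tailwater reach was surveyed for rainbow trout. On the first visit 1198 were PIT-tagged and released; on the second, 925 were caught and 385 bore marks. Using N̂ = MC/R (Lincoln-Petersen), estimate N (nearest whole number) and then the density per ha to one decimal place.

N̂ = 1198·925/385 = 1108150/385 ≈ 2878.3 → 2878
Density = N̂ / area = 2878 / 16 ≈ 179.88 → 179.9 per ha

density ≈ 179.9 rainbow trout per ha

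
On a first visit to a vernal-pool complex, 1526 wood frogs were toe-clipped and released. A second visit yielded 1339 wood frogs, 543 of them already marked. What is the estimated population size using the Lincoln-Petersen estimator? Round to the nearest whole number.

N ≈ 3763

N = (1526 × 1339) / 543 = 2043314 / 543 ≈ 3763.0 → 3763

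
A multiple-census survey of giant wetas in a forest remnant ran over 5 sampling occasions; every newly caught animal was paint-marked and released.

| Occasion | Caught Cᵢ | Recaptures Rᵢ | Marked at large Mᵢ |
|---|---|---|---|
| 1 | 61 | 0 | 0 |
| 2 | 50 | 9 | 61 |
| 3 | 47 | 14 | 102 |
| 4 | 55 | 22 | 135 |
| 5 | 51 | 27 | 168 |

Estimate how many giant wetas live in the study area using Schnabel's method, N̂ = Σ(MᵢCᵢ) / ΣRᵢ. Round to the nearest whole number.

Σ MᵢCᵢ = 0·61 + 61·50 + 102·47 + 135·55 + 168·51 = 0 + 3050 + 4794 + 7425 + 8568 = 23837
Σ Rᵢ = 0 + 9 + 14 + 22 + 27 = 72
N̂ = 23837 / 72 ≈ 331.1 → 331

N ≈ 331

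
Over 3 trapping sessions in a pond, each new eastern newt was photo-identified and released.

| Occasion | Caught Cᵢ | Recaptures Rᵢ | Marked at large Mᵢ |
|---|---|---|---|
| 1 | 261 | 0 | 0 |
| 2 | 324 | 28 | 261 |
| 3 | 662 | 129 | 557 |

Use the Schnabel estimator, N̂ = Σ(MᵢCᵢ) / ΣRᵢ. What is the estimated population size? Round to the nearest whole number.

Σ MᵢCᵢ = 0·261 + 261·324 + 557·662 = 0 + 84564 + 368734 = 453298
Σ Rᵢ = 0 + 28 + 129 = 157
N̂ = 453298 / 157 ≈ 2887.2 → 2887

N ≈ 2887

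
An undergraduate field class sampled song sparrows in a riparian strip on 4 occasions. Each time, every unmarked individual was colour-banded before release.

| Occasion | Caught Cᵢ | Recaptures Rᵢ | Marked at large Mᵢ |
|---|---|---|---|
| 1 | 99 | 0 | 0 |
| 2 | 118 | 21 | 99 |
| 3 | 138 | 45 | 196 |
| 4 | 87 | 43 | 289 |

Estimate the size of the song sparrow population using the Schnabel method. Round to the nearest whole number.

N ≈ 586

Σ MᵢCᵢ = 0·99 + 99·118 + 196·138 + 289·87 = 0 + 11682 + 27048 + 25143 = 63873
Σ Rᵢ = 0 + 21 + 45 + 43 = 109
N̂ = 63873 / 109 ≈ 586.0 → 586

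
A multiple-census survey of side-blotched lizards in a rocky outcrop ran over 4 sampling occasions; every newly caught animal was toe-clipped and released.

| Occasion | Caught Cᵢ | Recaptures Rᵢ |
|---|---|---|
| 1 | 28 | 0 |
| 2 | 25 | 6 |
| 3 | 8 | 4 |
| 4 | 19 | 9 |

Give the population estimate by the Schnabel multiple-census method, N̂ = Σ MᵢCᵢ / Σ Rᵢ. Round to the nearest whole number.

N ≈ 108

Marked at large before each occasion: Mᵢ = Σⱼ<ᵢ (Cⱼ − Rⱼ) → M1=0, M2=28, M3=47, M4=51
Σ MᵢCᵢ = 0·28 + 28·25 + 47·8 + 51·19 = 0 + 700 + 376 + 969 = 2045
Σ Rᵢ = 0 + 6 + 4 + 9 = 19
N̂ = 2045 / 19 ≈ 107.6 → 108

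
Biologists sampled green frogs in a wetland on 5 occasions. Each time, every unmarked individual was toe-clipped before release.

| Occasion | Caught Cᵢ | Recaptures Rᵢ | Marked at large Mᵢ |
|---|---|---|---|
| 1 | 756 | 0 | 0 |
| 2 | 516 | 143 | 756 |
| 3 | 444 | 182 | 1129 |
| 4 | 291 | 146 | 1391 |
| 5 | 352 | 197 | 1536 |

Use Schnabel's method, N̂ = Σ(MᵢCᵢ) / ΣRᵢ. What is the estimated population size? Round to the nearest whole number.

Σ MᵢCᵢ = 0·756 + 756·516 + 1129·444 + 1391·291 + 1536·352 = 0 + 390096 + 501276 + 404781 + 540672 = 1836825
Σ Rᵢ = 0 + 143 + 182 + 146 + 197 = 668
N̂ = 1836825 / 668 ≈ 2749.7 → 2750

N ≈ 2750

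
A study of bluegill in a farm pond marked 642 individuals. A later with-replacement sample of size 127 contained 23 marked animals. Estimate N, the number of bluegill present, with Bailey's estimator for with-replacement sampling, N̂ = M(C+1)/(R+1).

N = 3424

N̂ = 642·(127+1)/(23+1) = 642·128/24 = 82176/24 = 3424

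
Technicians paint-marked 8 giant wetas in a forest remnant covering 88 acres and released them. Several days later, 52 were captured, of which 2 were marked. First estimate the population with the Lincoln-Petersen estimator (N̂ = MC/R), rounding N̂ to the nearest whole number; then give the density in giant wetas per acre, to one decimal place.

density ≈ 2.4 giant wetas per acre

N̂ = 8·52/2 = 416/2 = 208
Density = N̂ / area = 208 / 88 ≈ 2.36 → 2.4 per acre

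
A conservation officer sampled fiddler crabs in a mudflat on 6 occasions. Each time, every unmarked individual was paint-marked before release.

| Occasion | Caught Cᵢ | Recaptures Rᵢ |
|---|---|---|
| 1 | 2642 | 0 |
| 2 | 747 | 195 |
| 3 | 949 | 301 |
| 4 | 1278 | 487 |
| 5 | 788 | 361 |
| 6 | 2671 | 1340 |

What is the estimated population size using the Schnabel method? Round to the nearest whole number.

N ≈ 10,090

Marked at large before each occasion: Mᵢ = Σⱼ<ᵢ (Cⱼ − Rⱼ) → M1=0, M2=2642, M3=3194, M4=3842, M5=4633, M6=5060
Σ MᵢCᵢ = 0·2642 + 2642·747 + 3194·949 + 3842·1278 + 4633·788 + 5060·2671 = 0 + 1973574 + 3031106 + 4910076 + 3650804 + 13515260 = 27080820
Σ Rᵢ = 0 + 195 + 301 + 487 + 361 + 1340 = 2684
N̂ = 27080820 / 2684 ≈ 10089.7 → 10090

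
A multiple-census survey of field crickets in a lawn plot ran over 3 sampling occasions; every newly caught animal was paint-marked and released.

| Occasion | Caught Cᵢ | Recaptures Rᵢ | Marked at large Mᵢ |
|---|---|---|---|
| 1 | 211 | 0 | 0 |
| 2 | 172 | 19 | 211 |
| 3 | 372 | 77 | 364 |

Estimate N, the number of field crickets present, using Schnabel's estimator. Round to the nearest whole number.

N ≈ 1789

Σ MᵢCᵢ = 0·211 + 211·172 + 364·372 = 0 + 36292 + 135408 = 171700
Σ Rᵢ = 0 + 19 + 77 = 96
N̂ = 171700 / 96 ≈ 1788.5 → 1789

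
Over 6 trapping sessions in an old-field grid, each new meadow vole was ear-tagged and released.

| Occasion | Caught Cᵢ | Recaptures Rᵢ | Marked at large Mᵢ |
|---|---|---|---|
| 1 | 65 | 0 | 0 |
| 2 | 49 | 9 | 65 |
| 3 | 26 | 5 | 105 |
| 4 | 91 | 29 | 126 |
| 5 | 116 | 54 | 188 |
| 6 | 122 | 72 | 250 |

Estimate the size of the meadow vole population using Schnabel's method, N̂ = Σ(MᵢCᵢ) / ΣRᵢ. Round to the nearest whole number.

Σ MᵢCᵢ = 0·65 + 65·49 + 105·26 + 126·91 + 188·116 + 250·122 = 0 + 3185 + 2730 + 11466 + 21808 + 30500 = 69689
Σ Rᵢ = 0 + 9 + 5 + 29 + 54 + 72 = 169
N̂ = 69689 / 169 ≈ 412.4 → 412

N ≈ 412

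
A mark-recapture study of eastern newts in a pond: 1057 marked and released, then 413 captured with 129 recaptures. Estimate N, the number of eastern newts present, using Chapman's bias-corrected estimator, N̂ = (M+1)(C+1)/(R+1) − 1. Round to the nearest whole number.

N̂ = (1057+1)(413+1)/(129+1) − 1 = 1058·414/130 − 1
= 438012/130 − 1 ≈ 3369.3 − 1 ≈ 3368.3 → 3368

N ≈ 3368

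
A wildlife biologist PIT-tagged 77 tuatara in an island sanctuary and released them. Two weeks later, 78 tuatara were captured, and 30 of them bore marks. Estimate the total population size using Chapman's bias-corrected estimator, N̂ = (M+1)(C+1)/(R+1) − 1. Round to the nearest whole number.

N̂ = (77+1)(78+1)/(30+1) − 1 = 78·79/31 − 1
= 6162/31 − 1 ≈ 198.8 − 1 ≈ 197.8 → 198

N ≈ 198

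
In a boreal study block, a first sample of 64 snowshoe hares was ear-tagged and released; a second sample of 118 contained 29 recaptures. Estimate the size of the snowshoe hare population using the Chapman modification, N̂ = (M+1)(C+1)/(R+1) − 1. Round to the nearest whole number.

N ≈ 257

N̂ = (64+1)(118+1)/(29+1) − 1 = 65·119/30 − 1
= 7735/30 − 1 ≈ 257.8 − 1 ≈ 256.8 → 257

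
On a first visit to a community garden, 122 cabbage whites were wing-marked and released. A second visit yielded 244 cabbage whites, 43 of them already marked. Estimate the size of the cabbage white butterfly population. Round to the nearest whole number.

Lincoln-Petersen assumes M/N = R/C, so N = M·C / R.
N = (122 × 244) / 43 = 29768 / 43 ≈ 692.3 → 692

N ≈ 692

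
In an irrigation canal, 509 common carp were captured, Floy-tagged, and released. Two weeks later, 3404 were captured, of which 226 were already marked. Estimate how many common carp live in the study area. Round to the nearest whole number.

If marked individuals mix randomly, R/C ≈ M/N, giving N ≈ M·C/R.
N = (509 × 3404) / 226 = 1732636 / 226 ≈ 7666.5 → 7667

N ≈ 7667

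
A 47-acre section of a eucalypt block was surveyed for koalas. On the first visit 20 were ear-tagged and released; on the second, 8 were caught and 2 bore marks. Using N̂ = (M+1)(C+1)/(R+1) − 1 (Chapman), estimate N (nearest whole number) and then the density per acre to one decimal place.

N̂ = 21·9/3 − 1 = 189/3 − 1 = 62
Density = N̂ / area = 62 / 47 ≈ 1.32 → 1.3 per acre

density ≈ 1.3 koalas per acre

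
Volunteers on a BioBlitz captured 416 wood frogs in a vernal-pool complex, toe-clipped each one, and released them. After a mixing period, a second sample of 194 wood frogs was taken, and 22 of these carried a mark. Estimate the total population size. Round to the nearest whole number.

N ≈ 3668

If marked individuals mix randomly, R/C ≈ M/N, giving N ≈ M·C/R.
N = (416 × 194) / 22 = 80704 / 22 ≈ 3668.4 → 3668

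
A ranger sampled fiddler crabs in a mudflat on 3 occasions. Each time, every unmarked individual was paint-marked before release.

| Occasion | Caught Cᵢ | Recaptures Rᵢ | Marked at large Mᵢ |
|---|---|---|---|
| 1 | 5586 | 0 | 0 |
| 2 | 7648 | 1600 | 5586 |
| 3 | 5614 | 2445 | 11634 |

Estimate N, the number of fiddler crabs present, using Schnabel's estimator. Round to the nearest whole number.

Σ MᵢCᵢ = 0·5586 + 5586·7648 + 11634·5614 = 0 + 42721728 + 65313276 = 108035004
Σ Rᵢ = 0 + 1600 + 2445 = 4045
N̂ = 108035004 / 4045 ≈ 26708.3 → 26708

N ≈ 26,708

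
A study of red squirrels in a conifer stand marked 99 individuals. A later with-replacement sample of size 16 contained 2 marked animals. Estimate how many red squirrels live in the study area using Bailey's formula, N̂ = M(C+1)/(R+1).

N̂ = 99·(16+1)/(2+1) = 99·17/3 = 1683/3 = 561

N = 561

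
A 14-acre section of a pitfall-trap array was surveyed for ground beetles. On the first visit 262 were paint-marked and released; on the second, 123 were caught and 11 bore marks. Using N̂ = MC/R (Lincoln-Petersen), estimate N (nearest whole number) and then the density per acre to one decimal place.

N̂ = 262·123/11 = 32226/11 ≈ 2929.6 → 2930
Density = N̂ / area = 2930 / 14 ≈ 209.29 → 209.3 per acre

density ≈ 209.3 ground beetles per acre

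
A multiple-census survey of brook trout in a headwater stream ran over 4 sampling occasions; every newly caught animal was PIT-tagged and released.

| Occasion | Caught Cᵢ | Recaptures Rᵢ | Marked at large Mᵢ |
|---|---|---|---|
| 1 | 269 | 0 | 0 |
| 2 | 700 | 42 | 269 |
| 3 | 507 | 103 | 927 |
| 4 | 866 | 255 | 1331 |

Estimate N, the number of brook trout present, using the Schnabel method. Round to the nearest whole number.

N ≈ 4527

Σ MᵢCᵢ = 0·269 + 269·700 + 927·507 + 1331·866 = 0 + 188300 + 469989 + 1152646 = 1810935
Σ Rᵢ = 0 + 42 + 103 + 255 = 400
N̂ = 1810935 / 400 ≈ 4527.3 → 4527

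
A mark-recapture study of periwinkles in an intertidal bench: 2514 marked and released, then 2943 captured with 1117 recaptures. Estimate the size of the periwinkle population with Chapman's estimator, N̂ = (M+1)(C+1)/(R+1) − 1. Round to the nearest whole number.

N̂ = (2514+1)(2943+1)/(1117+1) − 1 = 2515·2944/1118 − 1
= 7404160/1118 − 1 ≈ 6622.7 − 1 ≈ 6621.7 → 6622

N ≈ 6622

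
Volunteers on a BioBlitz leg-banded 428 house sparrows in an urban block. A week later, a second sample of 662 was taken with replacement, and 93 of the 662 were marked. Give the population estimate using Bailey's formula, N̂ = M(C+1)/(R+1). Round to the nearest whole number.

N̂ = 428·(662+1)/(93+1) = 428·663/94 = 283764/94 ≈ 3018.8 → 3019

N ≈ 3019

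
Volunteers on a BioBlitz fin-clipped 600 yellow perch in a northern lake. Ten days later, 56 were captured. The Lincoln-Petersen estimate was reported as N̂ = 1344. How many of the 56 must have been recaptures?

From N = M·C/R: R = M·C / N = 600·56 / 1344 = 33600 / 1344 = 25.

R = 25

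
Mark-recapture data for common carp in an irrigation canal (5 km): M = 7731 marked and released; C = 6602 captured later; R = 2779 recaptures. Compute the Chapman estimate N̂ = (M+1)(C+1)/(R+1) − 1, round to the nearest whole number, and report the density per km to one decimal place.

density ≈ 3672.8 common carp per km

N̂ = 7732·6603/2780 − 1 = 51054396/2780 − 1 ≈ 18363.9 → 18364
Density = N̂ / area = 18364 / 5 ≈ 3672.80 → 3672.8 per km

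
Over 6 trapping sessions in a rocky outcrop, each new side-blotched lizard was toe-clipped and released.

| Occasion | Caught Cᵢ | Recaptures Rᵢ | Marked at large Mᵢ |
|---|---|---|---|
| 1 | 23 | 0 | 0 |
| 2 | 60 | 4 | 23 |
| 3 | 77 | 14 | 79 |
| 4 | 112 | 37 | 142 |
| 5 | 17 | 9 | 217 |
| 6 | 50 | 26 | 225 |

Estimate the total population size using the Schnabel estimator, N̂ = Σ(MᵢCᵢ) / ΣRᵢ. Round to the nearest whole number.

N ≈ 426

Σ MᵢCᵢ = 0·23 + 23·60 + 79·77 + 142·112 + 217·17 + 225·50 = 0 + 1380 + 6083 + 15904 + 3689 + 11250 = 38306
Σ Rᵢ = 0 + 4 + 14 + 37 + 9 + 26 = 90
N̂ = 38306 / 90 ≈ 425.6 → 426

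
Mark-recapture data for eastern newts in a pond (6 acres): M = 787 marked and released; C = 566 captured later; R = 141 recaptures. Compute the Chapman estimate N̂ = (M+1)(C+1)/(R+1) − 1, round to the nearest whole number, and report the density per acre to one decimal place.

density ≈ 524.2 eastern newts per acre

N̂ = 788·567/142 − 1 = 446796/142 − 1 ≈ 3145.45 → 3145
Density = N̂ / area = 3145 / 6 ≈ 524.17 → 524.2 per acre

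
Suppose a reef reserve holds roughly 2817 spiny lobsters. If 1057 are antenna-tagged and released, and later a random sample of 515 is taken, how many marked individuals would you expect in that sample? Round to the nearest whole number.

expected recaptures ≈ 193

The marked fraction of the population is 1057/2817, so in a sample of 515 expect C·(M/N) marked.
E[R] = 1057 × 515 / 2817 = 544355 / 2817 ≈ 193.2 → 193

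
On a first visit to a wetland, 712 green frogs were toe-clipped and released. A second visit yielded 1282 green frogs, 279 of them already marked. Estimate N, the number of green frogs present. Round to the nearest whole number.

N ≈ 3272

The marked fraction in the recapture sample should equal the marked fraction in the population: 279/1282 = 712/N.
N = (712 × 1282) / 279 = 912784 / 279 ≈ 3271.6 → 3272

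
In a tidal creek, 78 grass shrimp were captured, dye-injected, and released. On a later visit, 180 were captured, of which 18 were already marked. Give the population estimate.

N = (78 × 180) / 18 = 14040 / 18 = 780

N = 780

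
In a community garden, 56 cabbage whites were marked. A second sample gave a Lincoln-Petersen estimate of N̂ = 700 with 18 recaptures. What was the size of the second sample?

C = 225

From N = M·C/R: C = N·R / M = 700·18 / 56 = 12600 / 56 = 225.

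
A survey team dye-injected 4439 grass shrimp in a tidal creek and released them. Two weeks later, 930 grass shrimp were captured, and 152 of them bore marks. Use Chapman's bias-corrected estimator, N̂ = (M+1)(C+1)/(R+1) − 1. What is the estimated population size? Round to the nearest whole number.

N̂ = (4439+1)(930+1)/(152+1) − 1 = 4440·931/153 − 1
= 4133640/153 − 1 ≈ 27017.3 − 1 ≈ 27016.3 → 27016

N ≈ 27,016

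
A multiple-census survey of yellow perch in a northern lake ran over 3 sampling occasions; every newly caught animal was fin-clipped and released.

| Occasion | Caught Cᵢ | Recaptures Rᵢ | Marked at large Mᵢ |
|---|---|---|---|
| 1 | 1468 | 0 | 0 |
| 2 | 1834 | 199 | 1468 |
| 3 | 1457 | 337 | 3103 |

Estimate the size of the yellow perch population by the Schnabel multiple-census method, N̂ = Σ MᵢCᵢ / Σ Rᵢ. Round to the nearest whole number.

Σ MᵢCᵢ = 0·1468 + 1468·1834 + 3103·1457 = 0 + 2692312 + 4521071 = 7213383
Σ Rᵢ = 0 + 199 + 337 = 536
N̂ = 7213383 / 536 ≈ 13457.8 → 13458

N ≈ 13,458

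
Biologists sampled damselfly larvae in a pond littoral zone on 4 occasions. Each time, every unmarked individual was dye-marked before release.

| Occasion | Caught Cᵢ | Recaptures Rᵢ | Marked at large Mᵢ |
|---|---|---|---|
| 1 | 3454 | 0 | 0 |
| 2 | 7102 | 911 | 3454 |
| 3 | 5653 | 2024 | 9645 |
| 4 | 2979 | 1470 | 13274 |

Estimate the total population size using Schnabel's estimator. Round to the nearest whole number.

N ≈ 26,923

Σ MᵢCᵢ = 0·3454 + 3454·7102 + 9645·5653 + 13274·2979 = 0 + 24530308 + 54523185 + 39543246 = 118596739
Σ Rᵢ = 0 + 911 + 2024 + 1470 = 4405
N̂ = 118596739 / 4405 ≈ 26923.2 → 26923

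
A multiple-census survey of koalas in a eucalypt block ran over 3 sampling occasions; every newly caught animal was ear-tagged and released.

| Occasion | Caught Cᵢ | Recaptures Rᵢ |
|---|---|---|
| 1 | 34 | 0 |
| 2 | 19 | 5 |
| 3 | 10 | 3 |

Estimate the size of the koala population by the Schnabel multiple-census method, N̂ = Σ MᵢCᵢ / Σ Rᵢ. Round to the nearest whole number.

N ≈ 141

Marked at large before each occasion: Mᵢ = Σⱼ<ᵢ (Cⱼ − Rⱼ) → M1=0, M2=34, M3=48
Σ MᵢCᵢ = 0·34 + 34·19 + 48·10 = 0 + 646 + 480 = 1126
Σ Rᵢ = 0 + 5 + 3 = 8
N̂ = 1126 / 8 ≈ 140.8 → 141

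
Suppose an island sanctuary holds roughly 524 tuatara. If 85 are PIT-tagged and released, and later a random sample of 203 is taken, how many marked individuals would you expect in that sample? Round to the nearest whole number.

The marked fraction of the population is 85/524, so in a sample of 203 expect C·(M/N) marked.
E[R] = 85 × 203 / 524 = 17255 / 524 ≈ 32.9 → 33

expected recaptures ≈ 33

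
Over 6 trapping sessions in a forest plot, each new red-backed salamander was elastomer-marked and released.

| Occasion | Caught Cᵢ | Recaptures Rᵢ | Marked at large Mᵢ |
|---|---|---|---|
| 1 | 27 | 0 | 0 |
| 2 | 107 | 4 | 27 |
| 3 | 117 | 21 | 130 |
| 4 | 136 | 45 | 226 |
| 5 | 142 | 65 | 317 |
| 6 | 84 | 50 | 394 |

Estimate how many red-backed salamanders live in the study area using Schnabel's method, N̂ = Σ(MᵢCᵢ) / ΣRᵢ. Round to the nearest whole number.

Σ MᵢCᵢ = 0·27 + 27·107 + 130·117 + 226·136 + 317·142 + 394·84 = 0 + 2889 + 15210 + 30736 + 45014 + 33096 = 126945
Σ Rᵢ = 0 + 4 + 21 + 45 + 65 + 50 = 185
N̂ = 126945 / 185 ≈ 686.2 → 686

N ≈ 686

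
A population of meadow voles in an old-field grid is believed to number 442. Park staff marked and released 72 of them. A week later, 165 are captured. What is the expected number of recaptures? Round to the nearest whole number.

The marked fraction of the population is 72/442, so in a sample of 165 expect C·(M/N) marked.
E[R] = 72 × 165 / 442 = 11880 / 442 ≈ 26.9 → 27

expected recaptures ≈ 27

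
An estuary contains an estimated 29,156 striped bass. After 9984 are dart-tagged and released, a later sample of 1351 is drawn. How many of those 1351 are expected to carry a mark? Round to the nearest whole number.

Expected recaptures E[R] = M·C / N.
E[R] = 9984 × 1351 / 29156 = 13488384 / 29156 ≈ 462.6 → 463

expected recaptures ≈ 463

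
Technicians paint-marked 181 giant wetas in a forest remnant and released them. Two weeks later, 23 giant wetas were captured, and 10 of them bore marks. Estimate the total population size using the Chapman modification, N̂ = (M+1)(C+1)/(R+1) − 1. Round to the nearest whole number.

N̂ = (181+1)(23+1)/(10+1) − 1 = 182·24/11 − 1
= 4368/11 − 1 ≈ 397.1 − 1 ≈ 396.1 → 396

N ≈ 396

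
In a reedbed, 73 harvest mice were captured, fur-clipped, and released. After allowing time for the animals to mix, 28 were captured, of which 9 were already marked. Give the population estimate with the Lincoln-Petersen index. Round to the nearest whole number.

N = (73 × 28) / 9 = 2044 / 9 ≈ 227.1 → 227

N ≈ 227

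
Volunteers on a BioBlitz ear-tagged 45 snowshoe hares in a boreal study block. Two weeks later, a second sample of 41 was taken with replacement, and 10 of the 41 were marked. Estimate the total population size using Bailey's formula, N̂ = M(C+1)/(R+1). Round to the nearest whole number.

N̂ = 45·(41+1)/(10+1) = 45·42/11 = 1890/11 ≈ 171.8 → 172

N ≈ 172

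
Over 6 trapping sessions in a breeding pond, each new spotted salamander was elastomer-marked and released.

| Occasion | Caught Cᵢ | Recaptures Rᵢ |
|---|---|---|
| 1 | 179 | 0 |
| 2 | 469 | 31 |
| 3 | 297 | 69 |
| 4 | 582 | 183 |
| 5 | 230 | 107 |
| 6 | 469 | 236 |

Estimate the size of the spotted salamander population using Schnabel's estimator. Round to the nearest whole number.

Marked at large before each occasion: Mᵢ = Σⱼ<ᵢ (Cⱼ − Rⱼ) → M1=0, M2=179, M3=617, M4=845, M5=1244, M6=1367
Σ MᵢCᵢ = 0·179 + 179·469 + 617·297 + 845·582 + 1244·230 + 1367·469 = 0 + 83951 + 183249 + 491790 + 286120 + 641123 = 1686233
Σ Rᵢ = 0 + 31 + 69 + 183 + 107 + 236 = 626
N̂ = 1686233 / 626 ≈ 2693.7 → 2694

N ≈ 2694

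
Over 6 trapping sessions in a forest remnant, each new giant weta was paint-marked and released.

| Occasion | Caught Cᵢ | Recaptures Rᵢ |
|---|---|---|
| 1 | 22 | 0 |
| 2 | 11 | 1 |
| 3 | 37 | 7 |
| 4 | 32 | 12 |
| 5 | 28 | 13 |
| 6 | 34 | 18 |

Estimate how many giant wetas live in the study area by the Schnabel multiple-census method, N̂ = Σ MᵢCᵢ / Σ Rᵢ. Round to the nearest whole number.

Marked at large before each occasion: Mᵢ = Σⱼ<ᵢ (Cⱼ − Rⱼ) → M1=0, M2=22, M3=32, M4=62, M5=82, M6=97
Σ MᵢCᵢ = 0·22 + 22·11 + 32·37 + 62·32 + 82·28 + 97·34 = 0 + 242 + 1184 + 1984 + 2296 + 3298 = 9004
Σ Rᵢ = 0 + 1 + 7 + 12 + 13 + 18 = 51
N̂ = 9004 / 51 ≈ 176.5 → 177

N ≈ 177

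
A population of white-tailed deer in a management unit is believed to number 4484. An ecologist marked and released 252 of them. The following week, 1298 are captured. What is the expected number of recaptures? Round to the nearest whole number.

Expected recaptures E[R] = M·C / N.
E[R] = 252 × 1298 / 4484 = 327096 / 4484 ≈ 72.9 → 73

expected recaptures ≈ 73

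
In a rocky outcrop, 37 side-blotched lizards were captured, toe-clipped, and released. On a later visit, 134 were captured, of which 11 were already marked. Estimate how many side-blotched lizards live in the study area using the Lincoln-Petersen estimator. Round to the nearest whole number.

N ≈ 451

If marked individuals mix randomly, R/C ≈ M/N, giving N ≈ M·C/R.
N = (37 × 134) / 11 = 4958 / 11 ≈ 450.7 → 451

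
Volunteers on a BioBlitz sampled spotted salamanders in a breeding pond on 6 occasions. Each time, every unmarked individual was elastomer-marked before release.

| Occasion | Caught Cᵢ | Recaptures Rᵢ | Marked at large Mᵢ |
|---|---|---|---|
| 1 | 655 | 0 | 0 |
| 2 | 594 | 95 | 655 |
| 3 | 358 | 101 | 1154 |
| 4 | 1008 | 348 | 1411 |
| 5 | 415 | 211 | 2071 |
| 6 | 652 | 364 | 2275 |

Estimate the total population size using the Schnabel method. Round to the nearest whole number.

Σ MᵢCᵢ = 0·655 + 655·594 + 1154·358 + 1411·1008 + 2071·415 + 2275·652 = 0 + 389070 + 413132 + 1422288 + 859465 + 1483300 = 4567255
Σ Rᵢ = 0 + 95 + 101 + 348 + 211 + 364 = 1119
N̂ = 4567255 / 1119 ≈ 4081.6 → 4082

N ≈ 4082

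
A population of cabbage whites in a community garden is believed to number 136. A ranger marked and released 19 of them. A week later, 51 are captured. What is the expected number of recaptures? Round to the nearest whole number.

expected recaptures ≈ 7

Expected recaptures E[R] = M·C / N.
E[R] = 19 × 51 / 136 = 969 / 136 ≈ 7.1 → 7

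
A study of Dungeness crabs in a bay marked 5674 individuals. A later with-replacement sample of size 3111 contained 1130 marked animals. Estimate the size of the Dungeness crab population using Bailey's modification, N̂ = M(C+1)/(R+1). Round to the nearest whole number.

N̂ = 5674·(3111+1)/(1130+1) = 5674·3112/1131 = 17657488/1131 ≈ 15612.3 → 15612

N ≈ 15,612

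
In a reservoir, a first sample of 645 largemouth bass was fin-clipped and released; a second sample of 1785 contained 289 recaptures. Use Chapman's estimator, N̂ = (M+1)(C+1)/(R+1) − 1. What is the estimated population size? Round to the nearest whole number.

N̂ = (645+1)(1785+1)/(289+1) − 1 = 646·1786/290 − 1
= 1153756/290 − 1 ≈ 3978.47 − 1 ≈ 3977.47 → 3977

N ≈ 3977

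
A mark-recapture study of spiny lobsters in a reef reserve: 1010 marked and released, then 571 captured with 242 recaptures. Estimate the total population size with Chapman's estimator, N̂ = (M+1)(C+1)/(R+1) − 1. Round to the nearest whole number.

N ≈ 2379

N̂ = (1010+1)(571+1)/(242+1) − 1 = 1011·572/243 − 1
= 578292/243 − 1 ≈ 2379.8 − 1 ≈ 2378.8 → 2379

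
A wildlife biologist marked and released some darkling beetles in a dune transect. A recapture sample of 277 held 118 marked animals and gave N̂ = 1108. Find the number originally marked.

From N = M·C/R: M = N·R / C = 1108·118 / 277 = 130744 / 277 = 472.

M = 472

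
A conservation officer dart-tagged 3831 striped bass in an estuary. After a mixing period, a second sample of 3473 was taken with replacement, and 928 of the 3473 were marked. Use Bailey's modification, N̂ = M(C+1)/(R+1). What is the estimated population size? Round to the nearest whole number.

N ≈ 14,326

N̂ = 3831·(3473+1)/(928+1) = 3831·3474/929 = 13308894/929 ≈ 14326.0 → 14326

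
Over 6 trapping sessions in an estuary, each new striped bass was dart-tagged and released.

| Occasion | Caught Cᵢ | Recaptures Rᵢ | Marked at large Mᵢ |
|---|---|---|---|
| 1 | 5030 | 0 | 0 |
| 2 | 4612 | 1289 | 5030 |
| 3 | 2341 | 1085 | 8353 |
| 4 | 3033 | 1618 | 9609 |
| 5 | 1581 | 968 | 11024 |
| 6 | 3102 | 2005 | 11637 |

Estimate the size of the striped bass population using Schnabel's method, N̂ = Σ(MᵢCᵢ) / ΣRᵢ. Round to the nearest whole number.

N ≈ 18,008

Σ MᵢCᵢ = 0·5030 + 5030·4612 + 8353·2341 + 9609·3033 + 11024·1581 + 11637·3102 = 0 + 23198360 + 19554373 + 29144097 + 17428944 + 36097974 = 125423748
Σ Rᵢ = 0 + 1289 + 1085 + 1618 + 968 + 2005 = 6965
N̂ = 125423748 / 6965 ≈ 18007.7 → 18008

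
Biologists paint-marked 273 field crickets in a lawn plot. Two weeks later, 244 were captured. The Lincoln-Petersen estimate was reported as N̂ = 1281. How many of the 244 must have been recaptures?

From N = M·C/R: R = M·C / N = 273·244 / 1281 = 66612 / 1281 = 52.

R = 52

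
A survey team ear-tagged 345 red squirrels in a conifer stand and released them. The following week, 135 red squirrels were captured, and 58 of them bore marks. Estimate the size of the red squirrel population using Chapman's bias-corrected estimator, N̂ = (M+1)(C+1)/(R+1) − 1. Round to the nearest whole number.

N ≈ 797

N̂ = (345+1)(135+1)/(58+1) − 1 = 346·136/59 − 1
= 47056/59 − 1 ≈ 797.6 − 1 ≈ 796.6 → 797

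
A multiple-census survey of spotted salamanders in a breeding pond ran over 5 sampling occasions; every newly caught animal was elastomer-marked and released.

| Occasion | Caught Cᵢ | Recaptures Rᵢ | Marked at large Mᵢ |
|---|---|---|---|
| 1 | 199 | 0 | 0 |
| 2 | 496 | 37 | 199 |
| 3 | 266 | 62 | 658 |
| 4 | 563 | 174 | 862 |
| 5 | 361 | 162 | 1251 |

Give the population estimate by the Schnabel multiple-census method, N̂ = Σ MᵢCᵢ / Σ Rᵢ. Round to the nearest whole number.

Σ MᵢCᵢ = 0·199 + 199·496 + 658·266 + 862·563 + 1251·361 = 0 + 98704 + 175028 + 485306 + 451611 = 1210649
Σ Rᵢ = 0 + 37 + 62 + 174 + 162 = 435
N̂ = 1210649 / 435 ≈ 2783.1 → 2783

N ≈ 2783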